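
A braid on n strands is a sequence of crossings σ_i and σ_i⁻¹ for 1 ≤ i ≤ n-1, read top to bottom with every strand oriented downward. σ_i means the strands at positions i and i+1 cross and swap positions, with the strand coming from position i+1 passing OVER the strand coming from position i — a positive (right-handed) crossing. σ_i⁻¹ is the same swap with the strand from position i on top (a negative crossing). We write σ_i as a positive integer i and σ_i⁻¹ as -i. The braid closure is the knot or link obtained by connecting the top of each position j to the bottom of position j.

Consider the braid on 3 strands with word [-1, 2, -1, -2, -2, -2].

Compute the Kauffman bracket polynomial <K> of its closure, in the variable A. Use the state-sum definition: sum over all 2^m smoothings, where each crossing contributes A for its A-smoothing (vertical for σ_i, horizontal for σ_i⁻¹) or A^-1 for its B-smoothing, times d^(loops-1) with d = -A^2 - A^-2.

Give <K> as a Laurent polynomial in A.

Braid: s1^-1 s2 s1^-1 s2^-1 s2^-1 s2^-1 on 3 strands, 6 crossings.
Writhe w = (#positive) - (#negative) = 1 - 5 = -4.
Enumerate smoothing states for the bracket polynomial. There are 2^6 = 64 states.
Each crossing splits two ways (0=vertical, 1=horizontal). The state's weight is A^(#A-smoothings - #B-smoothings) * d^(loops - 1).
Tabulate the states by total A-exponent and number of loops L (A-exp: L × count):
  A^6: L=4 ×1
  A^4: L=3 ×6
  A^2: L=2 ×12, L=4 ×3
  A^0: L=1 ×9, L=3 ×10, L=5 ×1
  A^-2: L=2 ×12, L=4 ×3
  A^-4: L=1 ×2, L=3 ×4
  A^-6: L=2 ×1
Each group contributes A^e * Σ count * d^(L-1):
Powers of d = -A^2 - A^-2: d^2 = A^4 + 2 + A^-4; d^3 = -A^6 - 3*A^2 - 3*A^-2 - A^-6; d^4 = A^8 + 4*A^4 + 6 + 4*A^-4 + A^-8.
  A^6 * (d^3) = -A^12 - 3*A^8 - 3*A^4 - 1
  A^4 * (6*d^2) = 6*A^8 + 12*A^4 + 6
  A^2 * (12*d + 3*d^3) = -3*A^8 - 21*A^4 - 21 - 3*A^-4
  A^0 * (9 + 10*d^2 + d^4) = A^8 + 14*A^4 + 35 + 14*A^-4 + A^-8
  A^-2 * (12*d + 3*d^3) = -3*A^4 - 21 - 21*A^-4 - 3*A^-8
  A^-4 * (2 + 4*d^2) = 4 + 10*A^-4 + 4*A^-8
  A^-6 * (d) = -A^-4 - A^-8
Summing the groups: <K> = -A^12 + A^8 - A^4 + 2 - A^-4 + A^-8

Answer: -A^12 + A^8 - A^4 + 2 - A^-4 + A^-8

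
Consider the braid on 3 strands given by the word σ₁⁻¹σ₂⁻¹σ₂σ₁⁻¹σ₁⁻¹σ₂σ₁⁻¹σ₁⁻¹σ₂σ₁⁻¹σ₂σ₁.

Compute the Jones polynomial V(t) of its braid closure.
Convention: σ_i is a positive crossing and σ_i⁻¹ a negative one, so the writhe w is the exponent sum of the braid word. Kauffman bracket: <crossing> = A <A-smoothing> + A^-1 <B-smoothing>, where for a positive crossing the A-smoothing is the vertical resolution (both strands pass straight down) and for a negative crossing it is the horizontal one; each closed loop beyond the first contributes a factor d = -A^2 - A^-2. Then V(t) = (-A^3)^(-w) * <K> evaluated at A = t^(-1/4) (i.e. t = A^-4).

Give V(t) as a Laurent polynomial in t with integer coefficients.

The presented braid s1^-1 s2^-1 s2 s1^-1 s1^-1 s2 s1^-1 s1^-1 s2 s1^-1 s2 s1 on 3 strands reduces by inverse Markov moves (closure unchanged at each step):
  Deconjugate: the word is γ·β·γ⁻¹ with γ = s1^-1 s2^-1 (prefix) and γ⁻¹ = s2 s1 (suffix); strip both.
Reduced to β = s2 s1^-1 s1^-1 s2 s1^-1 s1^-1 s2 s1^-1 on 3 strands, 8 crossings.
Compute on β:
Braid: s2 s1^-1 s1^-1 s2 s1^-1 s1^-1 s2 s1^-1 on 3 strands, 8 crossings.
Writhe w = (#positive) - (#negative) = 3 - 5 = -2.
State-sum expansion of <K>. There are 2^8 = 256 states.
For each crossing: s=0 is the vertical smoothing, s=1 horizontal. Crossing k contributes A^(sign_k * (1 - 2*s_k)); loop factor d = -A^2 - A^-2.
Tabulate the states by total A-exponent and number of loops L (A-exp: L × count):
  A^8: L=6 ×1
  A^6: L=5 ×8
  A^4: L=4 ×28
  A^2: L=3 ×55, L=5 ×1
  A^0: L=2 ×63, L=4 ×7
  A^-2: L=1 ×35, L=3 ×21
  A^-4: L=2 ×26, L=4 ×2
  A^-6: L=3 ×8
  A^-8: L=4 ×1
Each group contributes A^e * Σ count * d^(L-1):
Powers of d = -A^2 - A^-2: d^2 = A^4 + 2 + A^-4; d^3 = -A^6 - 3*A^2 - 3*A^-2 - A^-6; d^4 = A^8 + 4*A^4 + 6 + 4*A^-4 + A^-8; d^5 = -A^10 - 5*A^6 - 10*A^2 - 10*A^-2 - 5*A^-6 - A^-10.
  A^8 * (d^5) = -A^18 - 5*A^14 - 10*A^10 - 10*A^6 - 5*A^2 - A^-2
  A^6 * (8*d^4) = 8*A^14 + 32*A^10 + 48*A^6 + 32*A^2 + 8*A^-2
  A^4 * (28*d^3) = -28*A^10 - 84*A^6 - 84*A^2 - 28*A^-2
  A^2 * (55*d^2 + d^4) = A^10 + 59*A^6 + 116*A^2 + 59*A^-2 + A^-6
  A^0 * (63*d + 7*d^3) = -7*A^6 - 84*A^2 - 84*A^-2 - 7*A^-6
  A^-2 * (35 + 21*d^2) = 21*A^2 + 77*A^-2 + 21*A^-6
  A^-4 * (26*d + 2*d^3) = -2*A^2 - 32*A^-2 - 32*A^-6 - 2*A^-10
  A^-6 * (8*d^2) = 8*A^-2 + 16*A^-6 + 8*A^-10
  A^-8 * (d^3) = -A^-2 - 3*A^-6 - 3*A^-10 - A^-14
Summing the groups: <K> = -A^18 + 3*A^14 - 5*A^10 + 6*A^6 - 6*A^2 + 6*A^-2 - 4*A^-6 + 3*A^-10 - A^-14
Normalise by the writhe: (-A^3)^(-w) = (-A^3)^(2) = A^6, so f(A) = A^6 * <K> = -A^24 + 3*A^20 - 5*A^16 + 6*A^12 - 6*A^8 + 6*A^4 - 4 + 3*A^-4 - A^-8.
Substitute A = t^(-1/4), i.e. A^e → t^(-e/4): V(t) = -t^2 + 3*t - 4 + 6*t^-1 - 6*t^-2 + 6*t^-3 - 5*t^-4 + 3*t^-5 - t^-6

Answer: -t^2 + 3*t - 4 + 6*t^-1 - 6*t^-2 + 6*t^-3 - 5*t^-4 + 3*t^-5 - t^-6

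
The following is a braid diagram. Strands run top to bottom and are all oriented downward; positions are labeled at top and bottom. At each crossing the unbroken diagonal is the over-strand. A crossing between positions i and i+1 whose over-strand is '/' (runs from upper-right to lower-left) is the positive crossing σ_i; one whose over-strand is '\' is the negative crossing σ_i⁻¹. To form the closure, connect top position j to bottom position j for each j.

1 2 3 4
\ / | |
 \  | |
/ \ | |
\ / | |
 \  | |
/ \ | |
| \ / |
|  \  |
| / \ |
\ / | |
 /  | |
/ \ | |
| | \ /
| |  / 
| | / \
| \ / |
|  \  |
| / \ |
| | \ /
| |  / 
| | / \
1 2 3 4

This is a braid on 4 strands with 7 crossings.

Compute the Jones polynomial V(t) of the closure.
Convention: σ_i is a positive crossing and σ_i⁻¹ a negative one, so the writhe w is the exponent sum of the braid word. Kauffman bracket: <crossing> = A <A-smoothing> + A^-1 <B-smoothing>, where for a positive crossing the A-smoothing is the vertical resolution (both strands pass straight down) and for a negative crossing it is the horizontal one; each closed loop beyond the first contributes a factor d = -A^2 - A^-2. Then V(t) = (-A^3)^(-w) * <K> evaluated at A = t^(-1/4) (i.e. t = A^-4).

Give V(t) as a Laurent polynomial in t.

Reading the diagram top to bottom ('/'-over between positions i,i+1 = s_i, '\'-over = s_i^-1): braid word = s1^-1 s1^-1 s2^-1 s1 s3 s2^-1 s3.
Braid: s1^-1 s1^-1 s2^-1 s1 s3 s2^-1 s3 on 4 strands, 7 crossings.
Writhe w = (#positive) - (#negative) = 3 - 4 = -1.
Computing the Kauffman bracket via state sum. There are 2^7 = 128 states.
For each crossing: s=0 is the vertical smoothing, s=1 horizontal. Crossing k contributes A^(sign_k * (1 - 2*s_k)); loop factor d = -A^2 - A^-2.
Tabulate the states by total A-exponent and number of loops L (A-exp: L × count):
  A^7: L=4 ×1
  A^5: L=3 ×7
  A^3: L=2 ×17, L=4 ×4
  A^1: L=1 ×14, L=3 ×20, L=5 ×1
  A^-1: L=2 ×27, L=4 ×8
  A^-3: L=1 ×5, L=3 ×15, L=5 ×1
  A^-5: L=2 ×4, L=4 ×3
  A^-7: L=3 ×1
Each group contributes A^e * Σ count * d^(L-1):
Powers of d = -A^2 - A^-2: d^2 = A^4 + 2 + A^-4; d^3 = -A^6 - 3*A^2 - 3*A^-2 - A^-6; d^4 = A^8 + 4*A^4 + 6 + 4*A^-4 + A^-8.
  A^7 * (d^3) = -A^13 - 3*A^9 - 3*A^5 - A
  A^5 * (7*d^2) = 7*A^9 + 14*A^5 + 7*A
  A^3 * (17*d + 4*d^3) = -4*A^9 - 29*A^5 - 29*A - 4*A^-3
  A^1 * (14 + 20*d^2 + d^4) = A^9 + 24*A^5 + 60*A + 24*A^-3 + A^-7
  A^-1 * (27*d + 8*d^3) = -8*A^5 - 51*A - 51*A^-3 - 8*A^-7
  A^-3 * (5 + 15*d^2 + d^4) = A^5 + 19*A + 41*A^-3 + 19*A^-7 + A^-11
  A^-5 * (4*d + 3*d^3) = -3*A - 13*A^-3 - 13*A^-7 - 3*A^-11
  A^-7 * (d^2) = A^-3 + 2*A^-7 + A^-11
Summing the groups: <K> = -A^13 + A^9 - A^5 + 2*A - 2*A^-3 + A^-7 - A^-11
Normalise by the writhe: (-A^3)^(-w) = (-A^3)^(1) = -A^3, so f(A) = -A^3 * <K> = A^16 - A^12 + A^8 - 2*A^4 + 2 - A^-4 + A^-8.
Substitute A = t^(-1/4), i.e. A^e → t^(-e/4): V(t) = t^2 - t + 2 - 2*t^-1 + t^-2 - t^-3 + t^-4

Answer: t^2 - t + 2 - 2*t^-1 + t^-2 - t^-3 + t^-4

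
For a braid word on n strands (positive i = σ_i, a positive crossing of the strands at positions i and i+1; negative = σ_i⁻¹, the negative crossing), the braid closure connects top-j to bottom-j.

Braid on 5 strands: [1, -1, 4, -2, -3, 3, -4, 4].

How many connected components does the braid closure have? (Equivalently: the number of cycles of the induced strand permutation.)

3

Derivation:
Track the strand permutation on 5 strands, starting from identity.
  step 1: s1 swaps positions 1,2 -> [2 1 3 4 5]
  step 2: s1^-1 swaps positions 1,2 -> [1 2 3 4 5]
  step 3: s4 swaps positions 4,5 -> [1 2 3 5 4]
  step 4: s2^-1 swaps positions 2,3 -> [1 3 2 5 4]
  step 5: s3^-1 swaps positions 3,4 -> [1 3 5 2 4]
  step 6: s3 swaps positions 3,4 -> [1 3 2 5 4]
  step 7: s4^-1 swaps positions 4,5 -> [1 3 2 4 5]
  step 8: s4 swaps positions 4,5 -> [1 3 2 5 4]
Final permutation (position -> original strand): [1 3 2 5 4]
Closure components = cycle count of this permutation = 3.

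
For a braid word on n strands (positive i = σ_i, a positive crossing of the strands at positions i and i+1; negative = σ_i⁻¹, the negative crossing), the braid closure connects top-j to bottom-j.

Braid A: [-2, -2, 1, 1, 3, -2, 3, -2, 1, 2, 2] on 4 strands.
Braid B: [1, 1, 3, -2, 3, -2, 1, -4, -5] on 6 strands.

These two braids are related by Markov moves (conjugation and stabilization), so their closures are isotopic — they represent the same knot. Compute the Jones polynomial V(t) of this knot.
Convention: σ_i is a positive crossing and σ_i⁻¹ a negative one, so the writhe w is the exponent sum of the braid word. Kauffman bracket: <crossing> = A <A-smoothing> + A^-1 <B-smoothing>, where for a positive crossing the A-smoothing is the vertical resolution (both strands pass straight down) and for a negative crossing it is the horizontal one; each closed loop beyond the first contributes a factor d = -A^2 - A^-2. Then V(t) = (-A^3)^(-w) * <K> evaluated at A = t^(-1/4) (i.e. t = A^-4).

-t^6 + 2*t^5 - 2*t^4 + 3*t^3 - 3*t^2 + 2*t - 1 + t^-1

Derivation:
Markov-equivalent braids have isotopic closures, hence identical knot invariants. Strip the Markov moves from each word to reach a common short braid β, then compute V(t) once on β.
Braid A: s2^-1 s2^-1 s1 s1 s3 s2^-1 s3 s2^-1 s1 s2 s2 on 4 strands reduces by inverse Markov moves (closure unchanged at each step):
  Deconjugate: the word is γ·β·γ⁻¹ with γ = s2^-1 s2^-1 (prefix) and γ⁻¹ = s2 s2 (suffix); strip both.
Reduced to β = s1 s1 s3 s2^-1 s3 s2^-1 s1 on 4 strands, 7 crossings.
Braid B: s1 s1 s3 s2^-1 s3 s2^-1 s1 s4^-1 s5^-1 on 6 strands reduces by inverse Markov moves (closure unchanged at each step):
  Destabilize: the word has the form β·s5^-1 where s5^-1 occurs only as the final letter (β ∈ B_5); drop it and the last strand → 5 strands.
  Destabilize: the word has the form β·s4^-1 where s4^-1 occurs only as the final letter (β ∈ B_4); drop it and the last strand → 4 strands.
Reduced to β = s1 s1 s3 s2^-1 s3 s2^-1 s1 on 4 strands, 7 crossings.
Both give the same β = s1 s1 s3 s2^-1 s3 s2^-1 s1 on 4 strands, so one state sum suffices:
Braid: s1 s1 s3 s2^-1 s3 s2^-1 s1 on 4 strands, 7 crossings.
Writhe w = (#positive) - (#negative) = 5 - 2 = 3.
Computing the Kauffman bracket via state sum. There are 2^7 = 128 states.
Each crossing splits two ways (0=vertical, 1=horizontal). The state's weight is A^(#A-smoothings - #B-smoothings) * d^(loops - 1).
Tabulate the states by total A-exponent and number of loops L (A-exp: L × count):
  A^7: L=4 ×1
  A^5: L=3 ×7
  A^3: L=2 ×17, L=4 ×4
  A^1: L=1 ×15, L=3 ×19, L=5 ×1
  A^-1: L=2 ×27, L=4 ×8
  A^-3: L=3 ×20, L=5 ×1
  A^-5: L=4 ×7
  A^-7: L=5 ×1
Each group contributes A^e * Σ count * d^(L-1):
Powers of d = -A^2 - A^-2: d^2 = A^4 + 2 + A^-4; d^3 = -A^6 - 3*A^2 - 3*A^-2 - A^-6; d^4 = A^8 + 4*A^4 + 6 + 4*A^-4 + A^-8.
  A^7 * (d^3) = -A^13 - 3*A^9 - 3*A^5 - A
  A^5 * (7*d^2) = 7*A^9 + 14*A^5 + 7*A
  A^3 * (17*d + 4*d^3) = -4*A^9 - 29*A^5 - 29*A - 4*A^-3
  A^1 * (15 + 19*d^2 + d^4) = A^9 + 23*A^5 + 59*A + 23*A^-3 + A^-7
  A^-1 * (27*d + 8*d^3) = -8*A^5 - 51*A - 51*A^-3 - 8*A^-7
  A^-3 * (20*d^2 + d^4) = A^5 + 24*A + 46*A^-3 + 24*A^-7 + A^-11
  A^-5 * (7*d^3) = -7*A - 21*A^-3 - 21*A^-7 - 7*A^-11
  A^-7 * (d^4) = A + 4*A^-3 + 6*A^-7 + 4*A^-11 + A^-15
Summing the groups: <K> = -A^13 + A^9 - 2*A^5 + 3*A - 3*A^-3 + 2*A^-7 - 2*A^-11 + A^-15
Normalise by the writhe: (-A^3)^(-w) = (-A^3)^(-3) = -A^-9, so f(A) = -A^-9 * <K> = A^4 - 1 + 2*A^-4 - 3*A^-8 + 3*A^-12 - 2*A^-16 + 2*A^-20 - A^-24.
Substitute A = t^(-1/4), i.e. A^e → t^(-e/4): V(t) = -t^6 + 2*t^5 - 2*t^4 + 3*t^3 - 3*t^2 + 2*t - 1 + t^-1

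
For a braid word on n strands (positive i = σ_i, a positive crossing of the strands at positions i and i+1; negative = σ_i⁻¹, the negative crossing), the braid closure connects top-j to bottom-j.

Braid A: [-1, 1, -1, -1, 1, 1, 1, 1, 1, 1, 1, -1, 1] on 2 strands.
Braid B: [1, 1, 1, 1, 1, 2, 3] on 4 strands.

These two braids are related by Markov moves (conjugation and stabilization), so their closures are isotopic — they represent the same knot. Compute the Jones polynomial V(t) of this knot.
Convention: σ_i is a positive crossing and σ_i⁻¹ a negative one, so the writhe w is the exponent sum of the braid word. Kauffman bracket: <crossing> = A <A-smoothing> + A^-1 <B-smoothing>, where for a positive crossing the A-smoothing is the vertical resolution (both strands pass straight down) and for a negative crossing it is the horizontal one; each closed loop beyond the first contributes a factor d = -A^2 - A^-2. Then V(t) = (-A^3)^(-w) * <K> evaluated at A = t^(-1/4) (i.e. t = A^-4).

-t^7 + t^6 - t^5 + t^4 + t^2

Derivation:
Markov-equivalent braids have isotopic closures, hence identical knot invariants. Strip the Markov moves from each word to reach a common short braid β, then compute V(t) once on β.
Braid A: s1^-1 s1 s1^-1 s1^-1 s1 s1 s1 s1 s1 s1 s1 s1^-1 s1 on 2 strands reduces by inverse Markov moves (closure unchanged at each step):
  Deconjugate: the word is γ·β·γ⁻¹ with γ = s1^-1 s1 (prefix) and γ⁻¹ = s1^-1 s1 (suffix); strip both.
  Deconjugate: the word is γ·β·γ⁻¹ with γ = s1^-1 s1^-1 (prefix) and γ⁻¹ = s1 s1 (suffix); strip both.
Reduced to β = s1 s1 s1 s1 s1 on 2 strands, 5 crossings.
Braid B: s1 s1 s1 s1 s1 s2 s3 on 4 strands reduces by inverse Markov moves (closure unchanged at each step):
  Destabilize: the word has the form β·s3 where s3 occurs only as the final letter (β ∈ B_3); drop it and the last strand → 3 strands.
  Destabilize: the word has the form β·s2 where s2 occurs only as the final letter (β ∈ B_2); drop it and the last strand → 2 strands.
Reduced to β = s1 s1 s1 s1 s1 on 2 strands, 5 crossings.
Both give the same β = s1 s1 s1 s1 s1 on 2 strands, so one state sum suffices:
Braid: s1 s1 s1 s1 s1 on 2 strands, 5 crossings.
Writhe w = (#positive) - (#negative) = 5 - 0 = 5.
Enumerate smoothing states for the bracket polynomial. There are 2^5 = 32 states.
Each crossing splits two ways (0=vertical, 1=horizontal). The state's weight is A^(#A-smoothings - #B-smoothings) * d^(loops - 1).
  state 00000: A-exp=+5, loops=2, term = A^5 * d^1
  state 00001: A-exp=+3, loops=1, term = A^3 * d^0
  state 00010: A-exp=+3, loops=1, term = A^3 * d^0
  state 00011: A-exp=+1, loops=2, term = A^1 * d^1
  state 00100: A-exp=+3, loops=1, term = A^3 * d^0
  state 00101: A-exp=+1, loops=2, term = A^1 * d^1
  state 00110: A-exp=+1, loops=2, term = A^1 * d^1
  state 00111: A-exp=-1, loops=3, term = A^-1 * d^2
  state 01000: A-exp=+3, loops=1, term = A^3 * d^0
  state 01001: A-exp=+1, loops=2, term = A^1 * d^1
  state 01010: A-exp=+1, loops=2, term = A^1 * d^1
  state 01011: A-exp=-1, loops=3, term = A^-1 * d^2
  state 01100: A-exp=+1, loops=2, term = A^1 * d^1
  state 01101: A-exp=-1, loops=3, term = A^-1 * d^2
  state 01110: A-exp=-1, loops=3, term = A^-1 * d^2
  state 01111: A-exp=-3, loops=4, term = A^-3 * d^3
  state 10000: A-exp=+3, loops=1, term = A^3 * d^0
  state 10001: A-exp=+1, loops=2, term = A^1 * d^1
  state 10010: A-exp=+1, loops=2, term = A^1 * d^1
  state 10011: A-exp=-1, loops=3, term = A^-1 * d^2
  state 10100: A-exp=+1, loops=2, term = A^1 * d^1
  state 10101: A-exp=-1, loops=3, term = A^-1 * d^2
  state 10110: A-exp=-1, loops=3, term = A^-1 * d^2
  state 10111: A-exp=-3, loops=4, term = A^-3 * d^3
  state 11000: A-exp=+1, loops=2, term = A^1 * d^1
  state 11001: A-exp=-1, loops=3, term = A^-1 * d^2
  state 11010: A-exp=-1, loops=3, term = A^-1 * d^2
  state 11011: A-exp=-3, loops=4, term = A^-3 * d^3
  state 11100: A-exp=-1, loops=3, term = A^-1 * d^2
  state 11101: A-exp=-3, loops=4, term = A^-3 * d^3
  state 11110: A-exp=-3, loops=4, term = A^-3 * d^3
  state 11111: A-exp=-5, loops=5, term = A^-5 * d^4
Collect the terms by A-exponent (count of states per loop number):
Powers of d = -A^2 - A^-2: d^2 = A^4 + 2 + A^-4; d^3 = -A^6 - 3*A^2 - 3*A^-2 - A^-6; d^4 = A^8 + 4*A^4 + 6 + 4*A^-4 + A^-8.
  A^5 * (d) = -A^7 - A^3
  A^3 * (5) = 5*A^3
  A^1 * (10*d) = -10*A^3 - 10*A^-1
  A^-1 * (10*d^2) = 10*A^3 + 20*A^-1 + 10*A^-5
  A^-3 * (5*d^3) = -5*A^3 - 15*A^-1 - 15*A^-5 - 5*A^-9
  A^-5 * (d^4) = A^3 + 4*A^-1 + 6*A^-5 + 4*A^-9 + A^-13
Summing the groups: <K> = -A^7 - A^-1 + A^-5 - A^-9 + A^-13
Normalise by the writhe: (-A^3)^(-w) = (-A^3)^(-5) = -A^-15, so f(A) = -A^-15 * <K> = A^-8 + A^-16 - A^-20 + A^-24 - A^-28.
Substitute A = t^(-1/4), i.e. A^e → t^(-e/4): V(t) = -t^7 + t^6 - t^5 + t^4 + t^2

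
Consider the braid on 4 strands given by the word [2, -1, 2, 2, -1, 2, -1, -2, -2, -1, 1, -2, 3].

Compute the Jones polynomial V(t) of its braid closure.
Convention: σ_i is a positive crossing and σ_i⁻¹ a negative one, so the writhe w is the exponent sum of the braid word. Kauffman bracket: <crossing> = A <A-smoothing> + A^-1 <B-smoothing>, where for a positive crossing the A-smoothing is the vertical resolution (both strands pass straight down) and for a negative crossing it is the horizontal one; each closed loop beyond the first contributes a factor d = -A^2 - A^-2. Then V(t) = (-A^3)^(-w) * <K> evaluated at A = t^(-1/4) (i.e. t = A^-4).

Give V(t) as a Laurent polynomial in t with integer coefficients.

The presented braid s2 s1^-1 s2 s2 s1^-1 s2 s1^-1 s2^-1 s2^-1 s1^-1 s1 s2^-1 s3 on 4 strands reduces by inverse Markov moves (closure unchanged at each step):
  Destabilize: the word has the form β·s3 where s3 occurs only as the final letter (β ∈ B_3); drop it and the last strand → 3 strands.
  Deconjugate: the word is γ·β·γ⁻¹ with γ = s2 s1^-1 (prefix) and γ⁻¹ = s1 s2^-1 (suffix); strip both.
Reduced to β = s2 s2 s1^-1 s2 s1^-1 s2^-1 s2^-1 s1^-1 on 3 strands, 8 crossings.
Compute on β:
Braid: s2 s2 s1^-1 s2 s1^-1 s2^-1 s2^-1 s1^-1 on 3 strands, 8 crossings.
Writhe w = (#positive) - (#negative) = 3 - 5 = -2.
Computing the Kauffman bracket via state sum. There are 2^8 = 256 states.
Smooth each crossing (0=||, 1=⌣⌢); contribution A^(Σ sign_k(1-2s_k)) * d^(L-1).
Tabulate the states by total A-exponent and number of loops L (A-exp: L × count):
  A^8: L=4 ×1
  A^6: L=3 ×8
  A^4: L=2 ×23, L=4 ×5
  A^2: L=1 ×22, L=3 ×33, L=5 ×1
  A^0: L=2 ×52, L=4 ×18
  A^-2: L=1 ×13, L=3 ×37, L=5 ×6
  A^-4: L=2 ×14, L=4 ×13, L=6 ×1
  A^-6: L=3 ×6, L=5 ×2
  A^-8: L=4 ×1
Each group contributes A^e * Σ count * d^(L-1):
Powers of d = -A^2 - A^-2: d^2 = A^4 + 2 + A^-4; d^3 = -A^6 - 3*A^2 - 3*A^-2 - A^-6; d^4 = A^8 + 4*A^4 + 6 + 4*A^-4 + A^-8; d^5 = -A^10 - 5*A^6 - 10*A^2 - 10*A^-2 - 5*A^-6 - A^-10.
  A^8 * (d^3) = -A^14 - 3*A^10 - 3*A^6 - A^2
  A^6 * (8*d^2) = 8*A^10 + 16*A^6 + 8*A^2
  A^4 * (23*d + 5*d^3) = -5*A^10 - 38*A^6 - 38*A^2 - 5*A^-2
  A^2 * (22 + 33*d^2 + d^4) = A^10 + 37*A^6 + 94*A^2 + 37*A^-2 + A^-6
  A^0 * (52*d + 18*d^3) = -18*A^6 - 106*A^2 - 106*A^-2 - 18*A^-6
  A^-2 * (13 + 37*d^2 + 6*d^4) = 6*A^6 + 61*A^2 + 123*A^-2 + 61*A^-6 + 6*A^-10
  A^-4 * (14*d + 13*d^3 + d^5) = -A^6 - 18*A^2 - 63*A^-2 - 63*A^-6 - 18*A^-10 - A^-14
  A^-6 * (6*d^2 + 2*d^4) = 2*A^2 + 14*A^-2 + 24*A^-6 + 14*A^-10 + 2*A^-14
  A^-8 * (d^3) = -A^-2 - 3*A^-6 - 3*A^-10 - A^-14
Summing the groups: <K> = -A^14 + A^10 - A^6 + 2*A^2 - A^-2 + 2*A^-6 - A^-10
Normalise by the writhe: (-A^3)^(-w) = (-A^3)^(2) = A^6, so f(A) = A^6 * <K> = -A^20 + A^16 - A^12 + 2*A^8 - A^4 + 2 - A^-4.
Substitute A = t^(-1/4), i.e. A^e → t^(-e/4): V(t) = -t + 2 - t^-1 + 2*t^-2 - t^-3 + t^-4 - t^-5

Answer: -t + 2 - t^-1 + 2*t^-2 - t^-3 + t^-4 - t^-5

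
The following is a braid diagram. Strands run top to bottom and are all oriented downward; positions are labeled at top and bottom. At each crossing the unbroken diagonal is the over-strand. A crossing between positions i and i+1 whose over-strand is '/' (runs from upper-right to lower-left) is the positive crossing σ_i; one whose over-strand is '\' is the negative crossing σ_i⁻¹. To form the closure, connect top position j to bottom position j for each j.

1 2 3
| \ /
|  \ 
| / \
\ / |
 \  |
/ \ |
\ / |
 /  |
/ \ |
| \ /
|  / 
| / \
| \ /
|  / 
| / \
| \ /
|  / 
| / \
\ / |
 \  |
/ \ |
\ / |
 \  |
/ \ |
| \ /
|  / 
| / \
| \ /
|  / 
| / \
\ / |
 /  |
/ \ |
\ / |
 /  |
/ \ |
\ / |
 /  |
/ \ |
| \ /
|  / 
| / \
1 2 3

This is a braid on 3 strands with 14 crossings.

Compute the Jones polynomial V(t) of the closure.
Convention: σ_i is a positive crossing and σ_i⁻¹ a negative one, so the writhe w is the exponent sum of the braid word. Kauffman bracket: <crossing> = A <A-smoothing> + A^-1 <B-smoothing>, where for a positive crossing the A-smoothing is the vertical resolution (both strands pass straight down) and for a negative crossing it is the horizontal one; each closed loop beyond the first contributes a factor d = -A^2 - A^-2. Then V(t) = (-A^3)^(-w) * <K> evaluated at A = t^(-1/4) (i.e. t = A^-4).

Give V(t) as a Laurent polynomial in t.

Reading the diagram top to bottom ('/'-over between positions i,i+1 = s_i, '\'-over = s_i^-1): braid word = s2^-1 s1^-1 s1 s2 s2 s2 s1^-1 s1^-1 s2 s2 s1 s1 s1 s2.
The presented braid s2^-1 s1^-1 s1 s2 s2 s2 s1^-1 s1^-1 s2 s2 s1 s1 s1 s2 on 3 strands reduces by inverse Markov moves (closure unchanged at each step):
  Deconjugate: the word is γ·β·γ⁻¹ with γ = s2^-1 (prefix) and γ⁻¹ = s2 (suffix); strip both.
  Deconjugate: the word is γ·β·γ⁻¹ with γ = s1^-1 (prefix) and γ⁻¹ = s1 (suffix); strip both.
Reduced to β = s1 s2 s2 s2 s1^-1 s1^-1 s2 s2 s1 s1 on 3 strands, 10 crossings.
Compute on β:
Braid: s1 s2 s2 s2 s1^-1 s1^-1 s2 s2 s1 s1 on 3 strands, 10 crossings.
Writhe w = (#positive) - (#negative) = 8 - 2 = 6.
Enumerate smoothing states for the bracket polynomial. There are 2^10 = 1024 states.
For each crossing: s=0 is the vertical smoothing, s=1 horizontal. Crossing k contributes A^(sign_k * (1 - 2*s_k)); loop factor d = -A^2 - A^-2.
Tabulate the states by total A-exponent and number of loops L (A-exp: L × count):
  A^10: L=3 ×1
  A^8: L=2 ×7, L=4 ×3
  A^6: L=1 ×10, L=3 ×32, L=5 ×3
  A^4: L=2 ×76, L=4 ×43, L=6 ×1
  A^2: L=1 ×51, L=3 ×132, L=5 ×27
  A^0: L=2 ×135, L=4 ×109, L=6 ×8
  A^-2: L=3 ×161, L=5 ×48, L=7 ×1
  A^-4: L=4 ×109, L=6 ×11
  A^-6: L=5 ×44, L=7 ×1
  A^-8: L=6 ×10
  A^-10: L=7 ×1
Each group contributes A^e * Σ count * d^(L-1):
Powers of d = -A^2 - A^-2: d^2 = A^4 + 2 + A^-4; d^3 = -A^6 - 3*A^2 - 3*A^-2 - A^-6; d^4 = A^8 + 4*A^4 + 6 + 4*A^-4 + A^-8; d^5 = -A^10 - 5*A^6 - 10*A^2 - 10*A^-2 - 5*A^-6 - A^-10; d^6 = A^12 + 6*A^8 + 15*A^4 + 20 + 15*A^-4 + 6*A^-8 + A^-12.
  A^10 * (d^2) = A^14 + 2*A^10 + A^6
  A^8 * (7*d + 3*d^3) = -3*A^14 - 16*A^10 - 16*A^6 - 3*A^2
  A^6 * (10 + 32*d^2 + 3*d^4) = 3*A^14 + 44*A^10 + 92*A^6 + 44*A^2 + 3*A^-2
  A^4 * (76*d + 43*d^3 + d^5) = -A^14 - 48*A^10 - 215*A^6 - 215*A^2 - 48*A^-2 - A^-6
  A^2 * (51 + 132*d^2 + 27*d^4) = 27*A^10 + 240*A^6 + 477*A^2 + 240*A^-2 + 27*A^-6
  A^0 * (135*d + 109*d^3 + 8*d^5) = -8*A^10 - 149*A^6 - 542*A^2 - 542*A^-2 - 149*A^-6 - 8*A^-10
  A^-2 * (161*d^2 + 48*d^4 + d^6) = A^10 + 54*A^6 + 368*A^2 + 630*A^-2 + 368*A^-6 + 54*A^-10 + A^-14
  A^-4 * (109*d^3 + 11*d^5) = -11*A^6 - 164*A^2 - 437*A^-2 - 437*A^-6 - 164*A^-10 - 11*A^-14
  A^-6 * (44*d^4 + d^6) = A^6 + 50*A^2 + 191*A^-2 + 284*A^-6 + 191*A^-10 + 50*A^-14 + A^-18
  A^-8 * (10*d^5) = -10*A^2 - 50*A^-2 - 100*A^-6 - 100*A^-10 - 50*A^-14 - 10*A^-18
  A^-10 * (d^6) = A^2 + 6*A^-2 + 15*A^-6 + 20*A^-10 + 15*A^-14 + 6*A^-18 + A^-22
Summing the groups: <K> = 2*A^10 - 3*A^6 + 6*A^2 - 7*A^-2 + 7*A^-6 - 7*A^-10 + 5*A^-14 - 3*A^-18 + A^-22
Normalise by the writhe: (-A^3)^(-w) = (-A^3)^(-6) = A^-18, so f(A) = A^-18 * <K> = 2*A^-8 - 3*A^-12 + 6*A^-16 - 7*A^-20 + 7*A^-24 - 7*A^-28 + 5*A^-32 - 3*A^-36 + A^-40.
Substitute A = t^(-1/4), i.e. A^e → t^(-e/4): V(t) = t^10 - 3*t^9 + 5*t^8 - 7*t^7 + 7*t^6 - 7*t^5 + 6*t^4 - 3*t^3 + 2*t^2

Answer: t^10 - 3*t^9 + 5*t^8 - 7*t^7 + 7*t^6 - 7*t^5 + 6*t^4 - 3*t^3 + 2*t^2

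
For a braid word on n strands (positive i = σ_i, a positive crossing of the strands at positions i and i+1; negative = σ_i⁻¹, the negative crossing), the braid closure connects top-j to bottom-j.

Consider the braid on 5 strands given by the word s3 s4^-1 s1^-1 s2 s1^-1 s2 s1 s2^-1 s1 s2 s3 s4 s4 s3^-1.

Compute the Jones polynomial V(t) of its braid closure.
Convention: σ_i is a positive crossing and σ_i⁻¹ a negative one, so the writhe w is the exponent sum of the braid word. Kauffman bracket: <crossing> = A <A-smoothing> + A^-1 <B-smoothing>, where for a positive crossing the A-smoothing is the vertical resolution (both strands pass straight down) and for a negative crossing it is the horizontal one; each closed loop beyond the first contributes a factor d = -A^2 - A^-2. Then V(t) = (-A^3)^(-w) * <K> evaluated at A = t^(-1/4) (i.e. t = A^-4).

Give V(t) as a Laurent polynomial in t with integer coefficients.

-t^5 + t^4 - t^3 + 2*t^2 - t + 2 - t^-1

Derivation:
The presented braid s3 s4^-1 s1^-1 s2 s1^-1 s2 s1 s2^-1 s1 s2 s3 s4 s4 s3^-1 on 5 strands reduces by inverse Markov moves (closure unchanged at each step):
  Deconjugate: the word is γ·β·γ⁻¹ with γ = s3 s4^-1 (prefix) and γ⁻¹ = s4 s3^-1 (suffix); strip both.
  Destabilize: the word has the form β·s4 where s4 occurs only as the final letter (β ∈ B_4); drop it and the last strand → 4 strands.
  Destabilize: the word has the form β·s3 where s3 occurs only as the final letter (β ∈ B_3); drop it and the last strand → 3 strands.
Reduced to β = s1^-1 s2 s1^-1 s2 s1 s2^-1 s1 s2 on 3 strands, 8 crossings.
Compute on β:
Braid: s1^-1 s2 s1^-1 s2 s1 s2^-1 s1 s2 on 3 strands, 8 crossings.
Writhe w = (#positive) - (#negative) = 5 - 3 = 2.
Computing the Kauffman bracket via state sum. There are 2^8 = 256 states.
For each crossing: s=0 is the vertical smoothing, s=1 horizontal. Crossing k contributes A^(sign_k * (1 - 2*s_k)); loop factor d = -A^2 - A^-2.
Tabulate the states by total A-exponent and number of loops L (A-exp: L × count):
  A^8: L=2 ×1
  A^6: L=1 ×3, L=3 ×5
  A^4: L=2 ×22, L=4 ×6
  A^2: L=1 ×18, L=3 ×37, L=5 ×1
  A^0: L=2 ×58, L=4 ×12
  A^-2: L=1 ×24, L=3 ×31, L=5 ×1
  A^-4: L=2 ×23, L=4 ×5
  A^-6: L=3 ×8
  A^-8: L=4 ×1
Each group contributes A^e * Σ count * d^(L-1):
Powers of d = -A^2 - A^-2: d^2 = A^4 + 2 + A^-4; d^3 = -A^6 - 3*A^2 - 3*A^-2 - A^-6; d^4 = A^8 + 4*A^4 + 6 + 4*A^-4 + A^-8.
  A^8 * (d) = -A^10 - A^6
  A^6 * (3 + 5*d^2) = 5*A^10 + 13*A^6 + 5*A^2
  A^4 * (22*d + 6*d^3) = -6*A^10 - 40*A^6 - 40*A^2 - 6*A^-2
  A^2 * (18 + 37*d^2 + d^4) = A^10 + 41*A^6 + 98*A^2 + 41*A^-2 + A^-6
  A^0 * (58*d + 12*d^3) = -12*A^6 - 94*A^2 - 94*A^-2 - 12*A^-6
  A^-2 * (24 + 31*d^2 + d^4) = A^6 + 35*A^2 + 92*A^-2 + 35*A^-6 + A^-10
  A^-4 * (23*d + 5*d^3) = -5*A^2 - 38*A^-2 - 38*A^-6 - 5*A^-10
  A^-6 * (8*d^2) = 8*A^-2 + 16*A^-6 + 8*A^-10
  A^-8 * (d^3) = -A^-2 - 3*A^-6 - 3*A^-10 - A^-14
Summing the groups: <K> = -A^10 + 2*A^6 - A^2 + 2*A^-2 - A^-6 + A^-10 - A^-14
Normalise by the writhe: (-A^3)^(-w) = (-A^3)^(-2) = A^-6, so f(A) = A^-6 * <K> = -A^4 + 2 - A^-4 + 2*A^-8 - A^-12 + A^-16 - A^-20.
Substitute A = t^(-1/4), i.e. A^e → t^(-e/4): V(t) = -t^5 + t^4 - t^3 + 2*t^2 - t + 2 - t^-1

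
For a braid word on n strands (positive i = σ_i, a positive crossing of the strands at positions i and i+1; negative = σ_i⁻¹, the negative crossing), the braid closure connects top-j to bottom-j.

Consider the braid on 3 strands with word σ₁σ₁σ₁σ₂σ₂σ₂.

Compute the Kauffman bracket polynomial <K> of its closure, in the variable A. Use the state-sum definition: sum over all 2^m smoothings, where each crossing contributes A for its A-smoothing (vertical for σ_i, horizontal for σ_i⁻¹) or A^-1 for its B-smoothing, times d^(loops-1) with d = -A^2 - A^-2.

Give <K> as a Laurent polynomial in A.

Braid: s1 s1 s1 s2 s2 s2 on 3 strands, 6 crossings.
Writhe w = (#positive) - (#negative) = 6 - 0 = 6.
Enumerate smoothing states for the bracket polynomial. There are 2^6 = 64 states.
Smooth each crossing (0=||, 1=⌣⌢); contribution A^(Σ sign_k(1-2s_k)) * d^(L-1).
Tabulate the states by total A-exponent and number of loops L (A-exp: L × count):
  A^6: L=3 ×1
  A^4: L=2 ×6
  A^2: L=1 ×9, L=3 ×6
  A^0: L=2 ×18, L=4 ×2
  A^-2: L=3 ×15
  A^-4: L=4 ×6
  A^-6: L=5 ×1
Each group contributes A^e * Σ count * d^(L-1):
Powers of d = -A^2 - A^-2: d^2 = A^4 + 2 + A^-4; d^3 = -A^6 - 3*A^2 - 3*A^-2 - A^-6; d^4 = A^8 + 4*A^4 + 6 + 4*A^-4 + A^-8.
  A^6 * (d^2) = A^10 + 2*A^6 + A^2
  A^4 * (6*d) = -6*A^6 - 6*A^2
  A^2 * (9 + 6*d^2) = 6*A^6 + 21*A^2 + 6*A^-2
  A^0 * (18*d + 2*d^3) = -2*A^6 - 24*A^2 - 24*A^-2 - 2*A^-6
  A^-2 * (15*d^2) = 15*A^2 + 30*A^-2 + 15*A^-6
  A^-4 * (6*d^3) = -6*A^2 - 18*A^-2 - 18*A^-6 - 6*A^-10
  A^-6 * (d^4) = A^2 + 4*A^-2 + 6*A^-6 + 4*A^-10 + A^-14
Summing the groups: <K> = A^10 + 2*A^2 - 2*A^-2 + A^-6 - 2*A^-10 + A^-14

Answer: A^10 + 2*A^2 - 2*A^-2 + A^-6 - 2*A^-10 + A^-14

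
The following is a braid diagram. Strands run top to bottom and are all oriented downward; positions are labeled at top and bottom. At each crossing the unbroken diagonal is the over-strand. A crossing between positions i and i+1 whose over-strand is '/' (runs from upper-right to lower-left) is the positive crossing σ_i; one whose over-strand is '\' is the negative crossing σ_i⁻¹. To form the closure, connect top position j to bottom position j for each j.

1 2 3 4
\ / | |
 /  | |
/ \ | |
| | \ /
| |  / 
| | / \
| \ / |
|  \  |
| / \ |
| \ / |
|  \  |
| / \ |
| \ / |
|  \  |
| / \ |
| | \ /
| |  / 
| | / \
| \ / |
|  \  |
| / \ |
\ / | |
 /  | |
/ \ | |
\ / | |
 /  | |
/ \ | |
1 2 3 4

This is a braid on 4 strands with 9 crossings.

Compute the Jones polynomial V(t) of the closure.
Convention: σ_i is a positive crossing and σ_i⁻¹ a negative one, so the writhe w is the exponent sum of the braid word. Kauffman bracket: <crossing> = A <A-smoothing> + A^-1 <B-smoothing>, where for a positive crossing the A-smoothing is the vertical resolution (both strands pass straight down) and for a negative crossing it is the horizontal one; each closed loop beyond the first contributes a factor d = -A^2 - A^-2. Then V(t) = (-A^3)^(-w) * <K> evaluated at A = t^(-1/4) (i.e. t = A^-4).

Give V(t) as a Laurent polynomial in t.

Reading the diagram top to bottom ('/'-over between positions i,i+1 = s_i, '\'-over = s_i^-1): braid word = s1 s3 s2^-1 s2^-1 s2^-1 s3 s2^-1 s1 s1.
Braid: s1 s3 s2^-1 s2^-1 s2^-1 s3 s2^-1 s1 s1 on 4 strands, 9 crossings.
Writhe w = (#positive) - (#negative) = 5 - 4 = 1.
Computing the Kauffman bracket via state sum. There are 2^9 = 512 states.
Smooth each crossing (0=||, 1=⌣⌢); contribution A^(Σ sign_k(1-2s_k)) * d^(L-1).
Tabulate the states by total A-exponent and number of loops L (A-exp: L × count):
  A^9: L=6 ×1
  A^7: L=5 ×9
  A^5: L=4 ×33, L=6 ×3
  A^3: L=3 ×64, L=5 ×19, L=7 ×1
  A^1: L=2 ×68, L=4 ×52, L=6 ×6
  A^-1: L=1 ×33, L=3 ×75, L=5 ×18
  A^-3: L=2 ×51, L=4 ×32, L=6 ×1
  A^-5: L=3 ×32, L=5 ×4
  A^-7: L=4 ×9
  A^-9: L=5 ×1
Each group contributes A^e * Σ count * d^(L-1):
Powers of d = -A^2 - A^-2: d^2 = A^4 + 2 + A^-4; d^3 = -A^6 - 3*A^2 - 3*A^-2 - A^-6; d^4 = A^8 + 4*A^4 + 6 + 4*A^-4 + A^-8; d^5 = -A^10 - 5*A^6 - 10*A^2 - 10*A^-2 - 5*A^-6 - A^-10; d^6 = A^12 + 6*A^8 + 15*A^4 + 20 + 15*A^-4 + 6*A^-8 + A^-12.
  A^9 * (d^5) = -A^19 - 5*A^15 - 10*A^11 - 10*A^7 - 5*A^3 - A^-1
  A^7 * (9*d^4) = 9*A^15 + 36*A^11 + 54*A^7 + 36*A^3 + 9*A^-1
  A^5 * (33*d^3 + 3*d^5) = -3*A^15 - 48*A^11 - 129*A^7 - 129*A^3 - 48*A^-1 - 3*A^-5
  A^3 * (64*d^2 + 19*d^4 + d^6) = A^15 + 25*A^11 + 155*A^7 + 262*A^3 + 155*A^-1 + 25*A^-5 + A^-9
  A^1 * (68*d + 52*d^3 + 6*d^5) = -6*A^11 - 82*A^7 - 284*A^3 - 284*A^-1 - 82*A^-5 - 6*A^-9
  A^-1 * (33 + 75*d^2 + 18*d^4) = 18*A^7 + 147*A^3 + 291*A^-1 + 147*A^-5 + 18*A^-9
  A^-3 * (51*d + 32*d^3 + d^5) = -A^7 - 37*A^3 - 157*A^-1 - 157*A^-5 - 37*A^-9 - A^-13
  A^-5 * (32*d^2 + 4*d^4) = 4*A^3 + 48*A^-1 + 88*A^-5 + 48*A^-9 + 4*A^-13
  A^-7 * (9*d^3) = -9*A^-1 - 27*A^-5 - 27*A^-9 - 9*A^-13
  A^-9 * (d^4) = A^-1 + 4*A^-5 + 6*A^-9 + 4*A^-13 + A^-17
Summing the groups: <K> = -A^19 + 2*A^15 - 3*A^11 + 5*A^7 - 6*A^3 + 5*A^-1 - 5*A^-5 + 3*A^-9 - 2*A^-13 + A^-17
Normalise by the writhe: (-A^3)^(-w) = (-A^3)^(-1) = -A^-3, so f(A) = -A^-3 * <K> = A^16 - 2*A^12 + 3*A^8 - 5*A^4 + 6 - 5*A^-4 + 5*A^-8 - 3*A^-12 + 2*A^-16 - A^-20.
Substitute A = t^(-1/4), i.e. A^e → t^(-e/4): V(t) = -t^5 + 2*t^4 - 3*t^3 + 5*t^2 - 5*t + 6 - 5*t^-1 + 3*t^-2 - 2*t^-3 + t^-4

Answer: -t^5 + 2*t^4 - 3*t^3 + 5*t^2 - 5*t + 6 - 5*t^-1 + 3*t^-2 - 2*t^-3 + t^-4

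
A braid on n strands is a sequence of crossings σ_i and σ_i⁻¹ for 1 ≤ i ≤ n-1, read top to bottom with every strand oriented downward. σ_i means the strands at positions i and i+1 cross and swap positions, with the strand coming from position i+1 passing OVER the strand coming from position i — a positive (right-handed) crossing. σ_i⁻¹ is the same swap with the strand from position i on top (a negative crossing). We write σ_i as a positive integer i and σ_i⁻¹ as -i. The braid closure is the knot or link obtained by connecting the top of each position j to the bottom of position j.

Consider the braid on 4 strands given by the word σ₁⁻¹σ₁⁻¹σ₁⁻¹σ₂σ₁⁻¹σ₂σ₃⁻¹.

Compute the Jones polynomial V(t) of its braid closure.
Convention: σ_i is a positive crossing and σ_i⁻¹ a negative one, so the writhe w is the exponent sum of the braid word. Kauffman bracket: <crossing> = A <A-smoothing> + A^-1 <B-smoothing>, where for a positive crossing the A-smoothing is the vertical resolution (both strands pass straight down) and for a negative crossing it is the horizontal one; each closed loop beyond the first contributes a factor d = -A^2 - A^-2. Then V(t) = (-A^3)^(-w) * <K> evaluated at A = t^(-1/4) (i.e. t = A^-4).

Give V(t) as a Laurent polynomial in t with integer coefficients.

t - 1 + 2*t^-1 - 2*t^-2 + 2*t^-3 - 2*t^-4 + t^-5

Derivation:
The presented braid s1^-1 s1^-1 s1^-1 s2 s1^-1 s2 s3^-1 on 4 strands reduces by inverse Markov moves (closure unchanged at each step):
  Destabilize: the word has the form β·s3^-1 where s3^-1 occurs only as the final letter (β ∈ B_3); drop it and the last strand → 3 strands.
Reduced to β = s1^-1 s1^-1 s1^-1 s2 s1^-1 s2 on 3 strands, 6 crossings.
Compute on β:
Braid: s1^-1 s1^-1 s1^-1 s2 s1^-1 s2 on 3 strands, 6 crossings.
Writhe w = (#positive) - (#negative) = 2 - 4 = -2.
State-sum expansion of <K>. There are 2^6 = 64 states.
For each crossing: s=0 is the vertical smoothing, s=1 horizontal. Crossing k contributes A^(sign_k * (1 - 2*s_k)); loop factor d = -A^2 - A^-2.
Tabulate the states by total A-exponent and number of loops L (A-exp: L × count):
  A^6: L=5 ×1
  A^4: L=4 ×6
  A^2: L=3 ×15
  A^0: L=2 ×19, L=4 ×1
  A^-2: L=1 ×11, L=3 ×4
  A^-4: L=2 ×6
  A^-6: L=3 ×1
Each group contributes A^e * Σ count * d^(L-1):
Powers of d = -A^2 - A^-2: d^2 = A^4 + 2 + A^-4; d^3 = -A^6 - 3*A^2 - 3*A^-2 - A^-6; d^4 = A^8 + 4*A^4 + 6 + 4*A^-4 + A^-8.
  A^6 * (d^4) = A^14 + 4*A^10 + 6*A^6 + 4*A^2 + A^-2
  A^4 * (6*d^3) = -6*A^10 - 18*A^6 - 18*A^2 - 6*A^-2
  A^2 * (15*d^2) = 15*A^6 + 30*A^2 + 15*A^-2
  A^0 * (19*d + d^3) = -A^6 - 22*A^2 - 22*A^-2 - A^-6
  A^-2 * (11 + 4*d^2) = 4*A^2 + 19*A^-2 + 4*A^-6
  A^-4 * (6*d) = -6*A^-2 - 6*A^-6
  A^-6 * (d^2) = A^-2 + 2*A^-6 + A^-10
Summing the groups: <K> = A^14 - 2*A^10 + 2*A^6 - 2*A^2 + 2*A^-2 - A^-6 + A^-10
Normalise by the writhe: (-A^3)^(-w) = (-A^3)^(2) = A^6, so f(A) = A^6 * <K> = A^20 - 2*A^16 + 2*A^12 - 2*A^8 + 2*A^4 - 1 + A^-4.
Substitute A = t^(-1/4), i.e. A^e → t^(-e/4): V(t) = t - 1 + 2*t^-1 - 2*t^-2 + 2*t^-3 - 2*t^-4 + t^-5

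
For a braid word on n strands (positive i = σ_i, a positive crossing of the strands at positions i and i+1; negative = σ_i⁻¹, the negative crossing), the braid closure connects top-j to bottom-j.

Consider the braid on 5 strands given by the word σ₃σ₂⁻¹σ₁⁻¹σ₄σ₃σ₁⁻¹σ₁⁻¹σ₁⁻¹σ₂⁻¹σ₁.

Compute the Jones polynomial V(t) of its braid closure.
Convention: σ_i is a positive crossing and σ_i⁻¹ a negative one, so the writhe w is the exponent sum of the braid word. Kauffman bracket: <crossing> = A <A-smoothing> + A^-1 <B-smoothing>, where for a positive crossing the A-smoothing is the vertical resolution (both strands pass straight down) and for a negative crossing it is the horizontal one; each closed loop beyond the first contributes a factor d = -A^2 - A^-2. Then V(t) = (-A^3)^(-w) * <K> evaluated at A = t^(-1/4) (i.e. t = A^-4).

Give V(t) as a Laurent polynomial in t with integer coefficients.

t - 1 + 3*t^-1 - 4*t^-2 + 4*t^-3 - 4*t^-4 + 3*t^-5 - 2*t^-6 + t^-7

Derivation:
Braid: s3 s2^-1 s1^-1 s4 s3 s1^-1 s1^-1 s1^-1 s2^-1 s1 on 5 strands, 10 crossings.
Writhe w = (#positive) - (#negative) = 4 - 6 = -2.
Computing the Kauffman bracket via state sum. There are 2^10 = 1024 states.
Smooth each crossing (0=||, 1=⌣⌢); contribution A^(Σ sign_k(1-2s_k)) * d^(L-1).
Tabulate the states by total A-exponent and number of loops L (A-exp: L × count):
  A^10: L=7 ×1
  A^8: L=6 ×10
  A^6: L=5 ×42, L=7 ×3
  A^4: L=4 ×95, L=6 ×24, L=8 ×1
  A^2: L=3 ×124, L=5 ×76, L=7 ×10
  A^0: L=2 ×90, L=4 ×126, L=6 ×35, L=8 ×1
  A^-2: L=1 ×28, L=3 ×116, L=5 ×61, L=7 ×5
  A^-4: L=2 ×50, L=4 ×60, L=6 ×10
  A^-6: L=1 ×5, L=3 ×29, L=5 ×11
  A^-8: L=2 ×4, L=4 ×6
  A^-10: L=3 ×1
Each group contributes A^e * Σ count * d^(L-1):
Powers of d = -A^2 - A^-2: d^2 = A^4 + 2 + A^-4; d^3 = -A^6 - 3*A^2 - 3*A^-2 - A^-6; d^4 = A^8 + 4*A^4 + 6 + 4*A^-4 + A^-8; d^5 = -A^10 - 5*A^6 - 10*A^2 - 10*A^-2 - 5*A^-6 - A^-10; d^6 = A^12 + 6*A^8 + 15*A^4 + 20 + 15*A^-4 + 6*A^-8 + A^-12; d^7 = -A^14 - 7*A^10 - 21*A^6 - 35*A^2 - 35*A^-2 - 21*A^-6 - 7*A^-10 - A^-14.
  A^10 * (d^6) = A^22 + 6*A^18 + 15*A^14 + 20*A^10 + 15*A^6 + 6*A^2 + A^-2
  A^8 * (10*d^5) = -10*A^18 - 50*A^14 - 100*A^10 - 100*A^6 - 50*A^2 - 10*A^-2
  A^6 * (42*d^4 + 3*d^6) = 3*A^18 + 60*A^14 + 213*A^10 + 312*A^6 + 213*A^2 + 60*A^-2 + 3*A^-6
  A^4 * (95*d^3 + 24*d^5 + d^7) = -A^18 - 31*A^14 - 236*A^10 - 560*A^6 - 560*A^2 - 236*A^-2 - 31*A^-6 - A^-10
  A^2 * (124*d^2 + 76*d^4 + 10*d^6) = 10*A^14 + 136*A^10 + 578*A^6 + 904*A^2 + 578*A^-2 + 136*A^-6 + 10*A^-10
  A^0 * (90*d + 126*d^3 + 35*d^5 + d^7) = -A^14 - 42*A^10 - 322*A^6 - 853*A^2 - 853*A^-2 - 322*A^-6 - 42*A^-10 - A^-14
  A^-2 * (28 + 116*d^2 + 61*d^4 + 5*d^6) = 5*A^10 + 91*A^6 + 435*A^2 + 726*A^-2 + 435*A^-6 + 91*A^-10 + 5*A^-14
  A^-4 * (50*d + 60*d^3 + 10*d^5) = -10*A^6 - 110*A^2 - 330*A^-2 - 330*A^-6 - 110*A^-10 - 10*A^-14
  A^-6 * (5 + 29*d^2 + 11*d^4) = 11*A^2 + 73*A^-2 + 129*A^-6 + 73*A^-10 + 11*A^-14
  A^-8 * (4*d + 6*d^3) = -6*A^-2 - 22*A^-6 - 22*A^-10 - 6*A^-14
  A^-10 * (d^2) = A^-6 + 2*A^-10 + A^-14
Summing the groups: <K> = A^22 - 2*A^18 + 3*A^14 - 4*A^10 + 4*A^6 - 4*A^2 + 3*A^-2 - A^-6 + A^-10
Normalise by the writhe: (-A^3)^(-w) = (-A^3)^(2) = A^6, so f(A) = A^6 * <K> = A^28 - 2*A^24 + 3*A^20 - 4*A^16 + 4*A^12 - 4*A^8 + 3*A^4 - 1 + A^-4.
Substitute A = t^(-1/4), i.e. A^e → t^(-e/4): V(t) = t - 1 + 3*t^-1 - 4*t^-2 + 4*t^-3 - 4*t^-4 + 3*t^-5 - 2*t^-6 + t^-7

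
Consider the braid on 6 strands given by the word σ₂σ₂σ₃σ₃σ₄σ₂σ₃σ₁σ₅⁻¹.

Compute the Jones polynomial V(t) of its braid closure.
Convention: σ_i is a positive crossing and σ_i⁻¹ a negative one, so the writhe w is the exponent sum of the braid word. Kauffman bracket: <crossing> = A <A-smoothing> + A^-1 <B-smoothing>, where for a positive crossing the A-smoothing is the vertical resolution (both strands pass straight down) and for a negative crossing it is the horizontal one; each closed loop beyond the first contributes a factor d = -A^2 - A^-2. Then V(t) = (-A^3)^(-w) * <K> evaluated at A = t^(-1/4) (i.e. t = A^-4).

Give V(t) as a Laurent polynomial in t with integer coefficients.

-t^7 + t^6 - t^5 + t^4 + t^2

Derivation:
The presented braid s2 s2 s3 s3 s4 s2 s3 s1 s5^-1 on 6 strands reduces by inverse Markov moves (closure unchanged at each step):
  Destabilize: the word has the form β·s5^-1 where s5^-1 occurs only as the final letter (β ∈ B_5); drop it and the last strand → 5 strands.
Reduced to β = s2 s2 s3 s3 s4 s2 s3 s1 on 5 strands, 8 crossings.
Compute on β:
Braid: s2 s2 s3 s3 s4 s2 s3 s1 on 5 strands, 8 crossings.
Writhe w = (#positive) - (#negative) = 8 - 0 = 8.
Computing the Kauffman bracket via state sum. There are 2^8 = 256 states.
Smooth each crossing (0=||, 1=⌣⌢); contribution A^(Σ sign_k(1-2s_k)) * d^(L-1).
Tabulate the states by total A-exponent and number of loops L (A-exp: L × count):
  A^8: L=5 ×1
  A^6: L=4 ×8
  A^4: L=3 ×22, L=5 ×6
  A^2: L=2 ×24, L=4 ×30, L=6 ×2
  A^0: L=1 ×9, L=3 ×46, L=5 ×15
  A^-2: L=2 ×26, L=4 ×28, L=6 ×2
  A^-4: L=1 ×4, L=3 ×19, L=5 ×5
  A^-6: L=2 ×4, L=4 ×4
  A^-8: L=3 ×1
Each group contributes A^e * Σ count * d^(L-1):
Powers of d = -A^2 - A^-2: d^2 = A^4 + 2 + A^-4; d^3 = -A^6 - 3*A^2 - 3*A^-2 - A^-6; d^4 = A^8 + 4*A^4 + 6 + 4*A^-4 + A^-8; d^5 = -A^10 - 5*A^6 - 10*A^2 - 10*A^-2 - 5*A^-6 - A^-10.
  A^8 * (d^4) = A^16 + 4*A^12 + 6*A^8 + 4*A^4 + 1
  A^6 * (8*d^3) = -8*A^12 - 24*A^8 - 24*A^4 - 8
  A^4 * (22*d^2 + 6*d^4) = 6*A^12 + 46*A^8 + 80*A^4 + 46 + 6*A^-4
  A^2 * (24*d + 30*d^3 + 2*d^5) = -2*A^12 - 40*A^8 - 134*A^4 - 134 - 40*A^-4 - 2*A^-8
  A^0 * (9 + 46*d^2 + 15*d^4) = 15*A^8 + 106*A^4 + 191 + 106*A^-4 + 15*A^-8
  A^-2 * (26*d + 28*d^3 + 2*d^5) = -2*A^8 - 38*A^4 - 130 - 130*A^-4 - 38*A^-8 - 2*A^-12
  A^-4 * (4 + 19*d^2 + 5*d^4) = 5*A^4 + 39 + 72*A^-4 + 39*A^-8 + 5*A^-12
  A^-6 * (4*d + 4*d^3) = -4 - 16*A^-4 - 16*A^-8 - 4*A^-12
  A^-8 * (d^2) = A^-4 + 2*A^-8 + A^-12
Summing the groups: <K> = A^16 + A^8 - A^4 + 1 - A^-4
Normalise by the writhe: (-A^3)^(-w) = (-A^3)^(-8) = A^-24, so f(A) = A^-24 * <K> = A^-8 + A^-16 - A^-20 + A^-24 - A^-28.
Substitute A = t^(-1/4), i.e. A^e → t^(-e/4): V(t) = -t^7 + t^6 - t^5 + t^4 + t^2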